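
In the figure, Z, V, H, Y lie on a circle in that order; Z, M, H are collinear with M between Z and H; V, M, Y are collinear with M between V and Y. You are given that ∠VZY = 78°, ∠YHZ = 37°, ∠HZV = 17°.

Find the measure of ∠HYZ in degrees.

1. ∠VHY = 102°  [cyclic ZVHY, opposite ∠Z+∠H]
2. ∠HYV = 17°  [same arc VH]
3. ∠HVY = 61°  [△VHY]
4. ∠HZY = 61°  [same arc HY]
5. ∠HYZ = 82°  [△ZHY]

∠HYZ = 82°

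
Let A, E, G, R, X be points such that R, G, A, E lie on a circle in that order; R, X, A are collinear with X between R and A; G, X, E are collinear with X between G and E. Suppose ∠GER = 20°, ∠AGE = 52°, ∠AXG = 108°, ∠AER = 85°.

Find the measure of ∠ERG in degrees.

∠ERG = 117°

1. ∠GAR = 20°  [same arc RG]
2. ∠GXR = 72°  [linear pair at X on RA]
3. ∠AGR = 95°  [cyclic RGAE, opposite ∠G+∠E]
4. ∠ARG = 65°  [△RGA]
5. ∠EGR = 43°  [△RXG]
6. ∠ERG = 117°  [△RGE]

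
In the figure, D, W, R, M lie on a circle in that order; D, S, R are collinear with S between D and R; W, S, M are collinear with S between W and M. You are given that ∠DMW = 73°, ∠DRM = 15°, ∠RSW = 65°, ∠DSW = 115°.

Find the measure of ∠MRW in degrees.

∠MRW = 88°

1. ∠DWM = 15°  [same arc DM]
2. ∠MDW = 92°  [△DWM]
3. ∠MRW = 88°  [cyclic DWRM, opposite ∠D+∠R]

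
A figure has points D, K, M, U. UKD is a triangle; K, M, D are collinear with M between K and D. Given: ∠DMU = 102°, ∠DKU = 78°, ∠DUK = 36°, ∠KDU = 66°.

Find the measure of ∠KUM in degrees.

∠KUM = 24°

1. ∠KMU = 78°  [linear pair at M on KD]
2. ∠MKU = 78°  [M on ray KD]
3. ∠KUM = 24°  [△UKM]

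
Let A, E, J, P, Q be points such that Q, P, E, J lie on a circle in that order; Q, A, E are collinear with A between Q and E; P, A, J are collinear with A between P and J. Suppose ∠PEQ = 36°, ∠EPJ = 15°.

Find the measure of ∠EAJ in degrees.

1. ∠PJQ = 36°  [same arc QP]
2. ∠EQJ = 15°  [same arc EJ]
3. ∠JAQ = 129°  [△QAJ]
4. ∠EAJ = 51°  [linear pair at A on QE]

∠EAJ = 51°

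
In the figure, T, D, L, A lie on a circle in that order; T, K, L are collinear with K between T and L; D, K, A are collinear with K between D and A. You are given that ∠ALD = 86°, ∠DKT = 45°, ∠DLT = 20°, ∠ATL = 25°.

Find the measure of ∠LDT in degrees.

∠LDT = 91°

1. ∠ATD = 94°  [cyclic TDLA, opposite ∠T+∠L]
2. ∠DAT = 20°  [same arc TD]
3. ∠ADT = 66°  [△TDA]
4. ∠DTL = 69°  [△TKD]
5. ∠LDT = 91°  [△TDL]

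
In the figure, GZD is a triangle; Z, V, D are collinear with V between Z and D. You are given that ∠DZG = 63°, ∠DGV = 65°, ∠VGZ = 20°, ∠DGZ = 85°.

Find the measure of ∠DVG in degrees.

1. ∠GZV = 63°  [V on ray ZD]
2. ∠GVZ = 97°  [△GZV]
3. ∠DVG = 83°  [linear pair at V on ZD]

∠DVG = 83°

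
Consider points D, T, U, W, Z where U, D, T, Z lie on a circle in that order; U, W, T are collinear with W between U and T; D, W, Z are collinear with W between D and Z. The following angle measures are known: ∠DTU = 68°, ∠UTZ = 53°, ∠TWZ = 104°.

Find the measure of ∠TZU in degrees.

1. ∠DZU = 68°  [same arc UD]
2. ∠UWZ = 76°  [linear pair at W on UT]
3. ∠TUZ = 36°  [△UWZ]
4. ∠TZU = 91°  [△UTZ]

∠TZU = 91°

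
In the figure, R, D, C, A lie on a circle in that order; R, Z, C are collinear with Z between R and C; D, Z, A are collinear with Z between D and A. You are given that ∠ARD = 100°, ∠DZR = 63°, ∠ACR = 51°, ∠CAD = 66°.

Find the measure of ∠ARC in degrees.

1. ∠ACD = 80°  [cyclic RDCA, opposite ∠R+∠C]
2. ∠ADC = 34°  [△DCA]
3. ∠ARC = 34°  [same arc CA]

∠ARC = 34°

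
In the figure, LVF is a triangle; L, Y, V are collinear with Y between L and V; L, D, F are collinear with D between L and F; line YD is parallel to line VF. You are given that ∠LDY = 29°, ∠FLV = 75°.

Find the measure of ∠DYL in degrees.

1. ∠LFV = 29°  [YD∥VF, corresponding at D]
2. ∠FVL = 76°  [△LVF]
3. ∠DYL = 76°  [YD∥VF, corresponding at Y]

∠DYL = 76°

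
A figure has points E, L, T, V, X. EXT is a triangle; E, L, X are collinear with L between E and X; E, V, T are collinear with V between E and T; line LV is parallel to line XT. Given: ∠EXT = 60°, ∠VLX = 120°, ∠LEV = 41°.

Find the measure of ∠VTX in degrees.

∠VTX = 79°

1. ∠ELV = 60°  [LV∥XT, corresponding at L]
2. ∠EVL = 79°  [△ELV]
3. ∠LVT = 101°  [linear pair at V on ET]
4. ∠VTX = 79°  [LV∥XT, co-interior at T–V]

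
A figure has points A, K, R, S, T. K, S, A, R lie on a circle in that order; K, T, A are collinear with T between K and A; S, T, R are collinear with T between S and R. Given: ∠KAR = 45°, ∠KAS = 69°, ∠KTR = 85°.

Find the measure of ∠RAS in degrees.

∠RAS = 114°

1. ∠KSR = 45°  [same arc KR]
2. ∠KRS = 69°  [same arc KS]
3. ∠RKS = 66°  [△KSR]
4. ∠RAS = 114°  [cyclic KSAR, opposite ∠K+∠A]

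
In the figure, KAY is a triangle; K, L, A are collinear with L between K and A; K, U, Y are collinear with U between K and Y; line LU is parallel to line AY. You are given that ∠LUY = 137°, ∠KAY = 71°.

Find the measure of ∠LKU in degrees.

∠LKU = 66°

1. ∠KUL = 43°  [linear pair at U on KY]
2. ∠KLU = 71°  [LU∥AY, corresponding at L]
3. ∠LKU = 66°  [△KLU]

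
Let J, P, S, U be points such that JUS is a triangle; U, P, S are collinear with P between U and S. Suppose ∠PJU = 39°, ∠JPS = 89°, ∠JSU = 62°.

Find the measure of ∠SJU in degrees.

1. ∠JPU = 91°  [linear pair at P on US]
2. ∠JUP = 50°  [△JUP]
3. ∠JUS = 50°  [P on ray US]
4. ∠SJU = 68°  [△JUS]

∠SJU = 68°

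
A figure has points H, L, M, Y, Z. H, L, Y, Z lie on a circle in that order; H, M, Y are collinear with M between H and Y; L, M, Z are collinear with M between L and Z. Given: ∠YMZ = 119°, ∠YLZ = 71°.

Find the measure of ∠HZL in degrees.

∠HZL = 48°

1. ∠HMZ = 61°  [linear pair at M on HY]
2. ∠YHZ = 71°  [same arc YZ]
3. ∠HZL = 48°  [△HMZ]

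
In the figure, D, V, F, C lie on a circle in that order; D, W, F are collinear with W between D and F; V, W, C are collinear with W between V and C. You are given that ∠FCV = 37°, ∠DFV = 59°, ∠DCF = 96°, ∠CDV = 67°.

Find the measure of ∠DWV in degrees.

1. ∠FDV = 37°  [same arc VF]
2. ∠DCV = 59°  [same arc DV]
3. ∠CVD = 54°  [△DVC]
4. ∠DWV = 89°  [△DWV]

∠DWV = 89°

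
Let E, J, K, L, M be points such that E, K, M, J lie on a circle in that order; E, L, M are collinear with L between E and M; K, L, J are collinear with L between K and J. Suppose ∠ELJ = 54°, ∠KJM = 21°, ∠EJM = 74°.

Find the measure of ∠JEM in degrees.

1. ∠JLM = 126°  [linear pair at L on EM]
2. ∠EMJ = 33°  [△MLJ]
3. ∠JEM = 73°  [△EMJ]

∠JEM = 73°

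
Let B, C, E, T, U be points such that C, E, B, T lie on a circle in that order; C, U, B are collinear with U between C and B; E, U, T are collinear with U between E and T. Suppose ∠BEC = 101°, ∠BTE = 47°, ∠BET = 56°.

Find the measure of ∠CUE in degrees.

∠CUE = 88°

1. ∠BTC = 79°  [cyclic CEBT, opposite ∠E+∠T]
2. ∠BCE = 47°  [same arc EB]
3. ∠BCT = 56°  [same arc BT]
4. ∠CBT = 45°  [△CBT]
5. ∠CET = 45°  [same arc CT]
6. ∠CUE = 88°  [△CUE]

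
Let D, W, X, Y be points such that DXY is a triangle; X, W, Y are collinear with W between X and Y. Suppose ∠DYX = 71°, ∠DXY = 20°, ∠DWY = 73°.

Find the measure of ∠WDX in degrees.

1. ∠DXW = 20°  [W on ray XY]
2. ∠DWX = 107°  [linear pair at W on XY]
3. ∠WDX = 53°  [△DXW]

∠WDX = 53°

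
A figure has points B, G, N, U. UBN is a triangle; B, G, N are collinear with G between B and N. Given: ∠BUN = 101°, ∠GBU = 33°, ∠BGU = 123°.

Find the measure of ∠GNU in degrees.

1. ∠NBU = 33°  [G on ray BN]
2. ∠BNU = 46°  [△UBN]
3. ∠GNU = 46°  [G on ray NB]

∠GNU = 46°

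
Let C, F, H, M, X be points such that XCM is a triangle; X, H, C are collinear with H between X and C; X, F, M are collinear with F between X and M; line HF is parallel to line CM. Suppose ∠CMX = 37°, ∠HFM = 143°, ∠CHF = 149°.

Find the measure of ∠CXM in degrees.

∠CXM = 112°

1. ∠HFX = 37°  [HF∥CM, corresponding at F]
2. ∠FHX = 31°  [linear pair at H on XC]
3. ∠FXH = 112°  [△XHF]
4. ∠CXM = 112°  [H on XC, F on XM]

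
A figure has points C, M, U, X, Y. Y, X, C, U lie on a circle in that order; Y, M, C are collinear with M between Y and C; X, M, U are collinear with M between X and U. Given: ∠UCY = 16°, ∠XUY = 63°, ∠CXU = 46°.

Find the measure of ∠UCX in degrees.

1. ∠UXY = 16°  [same arc YU]
2. ∠UYX = 101°  [△YXU]
3. ∠UCX = 79°  [cyclic YXCU, opposite ∠Y+∠C]

∠UCX = 79°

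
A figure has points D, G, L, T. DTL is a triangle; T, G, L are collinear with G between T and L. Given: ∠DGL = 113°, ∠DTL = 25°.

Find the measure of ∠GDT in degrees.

∠GDT = 88°

1. ∠DGT = 67°  [linear pair at G on TL]
2. ∠DTG = 25°  [G on ray TL]
3. ∠GDT = 88°  [△DTG]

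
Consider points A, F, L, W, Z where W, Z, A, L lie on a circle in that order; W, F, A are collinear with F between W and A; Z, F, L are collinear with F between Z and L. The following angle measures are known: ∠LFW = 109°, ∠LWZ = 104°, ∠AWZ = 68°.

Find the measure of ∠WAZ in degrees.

∠WAZ = 35°

1. ∠AFZ = 109°  [vertical angles at F]
2. ∠LAZ = 76°  [cyclic WZAL, opposite ∠W+∠A]
3. ∠ALZ = 68°  [same arc ZA]
4. ∠AZL = 36°  [△ZAL]
5. ∠WAZ = 35°  [△ZFA]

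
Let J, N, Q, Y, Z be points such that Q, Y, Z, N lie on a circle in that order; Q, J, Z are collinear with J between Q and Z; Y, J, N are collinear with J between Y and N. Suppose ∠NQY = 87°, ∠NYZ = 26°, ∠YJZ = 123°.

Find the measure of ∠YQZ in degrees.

∠YQZ = 61°

1. ∠NZY = 93°  [cyclic QYZN, opposite ∠Q+∠Z]
2. ∠YNZ = 61°  [△YZN]
3. ∠YQZ = 61°  [same arc YZ]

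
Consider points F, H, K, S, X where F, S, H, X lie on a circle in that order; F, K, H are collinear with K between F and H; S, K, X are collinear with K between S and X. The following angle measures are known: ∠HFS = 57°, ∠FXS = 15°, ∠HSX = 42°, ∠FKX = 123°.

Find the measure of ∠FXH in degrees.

∠FXH = 72°

1. ∠HXS = 57°  [same arc SH]
2. ∠HFX = 42°  [△FKX]
3. ∠HKX = 57°  [linear pair at K on FH]
4. ∠FHX = 66°  [△HKX]
5. ∠FXH = 72°  [△FHX]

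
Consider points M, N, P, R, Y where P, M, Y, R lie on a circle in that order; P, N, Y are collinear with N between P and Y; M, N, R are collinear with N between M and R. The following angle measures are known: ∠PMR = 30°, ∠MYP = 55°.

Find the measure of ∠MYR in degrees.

1. ∠MRP = 55°  [same arc PM]
2. ∠MPR = 95°  [△PMR]
3. ∠MYR = 85°  [cyclic PMYR, opposite ∠P+∠Y]

∠MYR = 85°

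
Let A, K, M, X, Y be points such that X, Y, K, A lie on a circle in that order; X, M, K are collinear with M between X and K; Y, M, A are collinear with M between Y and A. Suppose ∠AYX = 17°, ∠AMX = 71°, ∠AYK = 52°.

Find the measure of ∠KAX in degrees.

1. ∠AKX = 17°  [same arc XA]
2. ∠AXK = 52°  [same arc KA]
3. ∠KAX = 111°  [△XKA]

∠KAX = 111°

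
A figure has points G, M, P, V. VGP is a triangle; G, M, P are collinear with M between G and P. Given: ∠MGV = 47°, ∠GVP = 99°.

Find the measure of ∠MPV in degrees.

∠MPV = 34°

1. ∠PGV = 47°  [M on ray GP]
2. ∠GPV = 34°  [△VGP]
3. ∠MPV = 34°  [M on ray PG]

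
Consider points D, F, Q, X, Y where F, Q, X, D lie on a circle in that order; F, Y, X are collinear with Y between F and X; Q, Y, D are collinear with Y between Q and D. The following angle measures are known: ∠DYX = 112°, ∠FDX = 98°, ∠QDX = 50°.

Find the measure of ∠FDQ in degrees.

∠FDQ = 48°

1. ∠DYF = 68°  [linear pair at Y on FX]
2. ∠DXF = 18°  [△XYD]
3. ∠DFX = 64°  [△FXD]
4. ∠FDQ = 48°  [△FYD]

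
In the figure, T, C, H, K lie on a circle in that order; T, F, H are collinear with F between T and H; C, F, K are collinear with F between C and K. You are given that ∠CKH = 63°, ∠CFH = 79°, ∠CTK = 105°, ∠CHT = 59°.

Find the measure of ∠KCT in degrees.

1. ∠CTH = 63°  [same arc CH]
2. ∠CFT = 101°  [linear pair at F on TH]
3. ∠KCT = 16°  [△TFC]

∠KCT = 16°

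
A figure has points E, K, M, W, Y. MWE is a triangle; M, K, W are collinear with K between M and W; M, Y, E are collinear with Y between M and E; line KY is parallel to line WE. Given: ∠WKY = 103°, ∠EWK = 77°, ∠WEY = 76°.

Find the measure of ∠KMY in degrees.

1. ∠EWM = 77°  [K on ray WM]
2. ∠MEW = 76°  [Y on ray EM]
3. ∠EMW = 27°  [△MWE]
4. ∠KMY = 27°  [K on MW, Y on ME]

∠KMY = 27°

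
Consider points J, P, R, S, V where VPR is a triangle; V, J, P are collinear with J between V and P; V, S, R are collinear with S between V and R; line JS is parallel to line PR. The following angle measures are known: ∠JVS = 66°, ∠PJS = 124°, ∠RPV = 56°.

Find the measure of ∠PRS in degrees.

∠PRS = 58°

1. ∠PVR = 66°  [J on VP, S on VR]
2. ∠PRV = 58°  [△VPR]
3. ∠PRS = 58°  [S on ray RV]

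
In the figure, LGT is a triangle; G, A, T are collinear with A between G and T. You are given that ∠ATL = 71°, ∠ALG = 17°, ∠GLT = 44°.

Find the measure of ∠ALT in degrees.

∠ALT = 27°

1. ∠GTL = 71°  [A on ray TG]
2. ∠LGT = 65°  [△LGT]
3. ∠AGL = 65°  [A on ray GT]
4. ∠GAL = 98°  [△LGA]
5. ∠LAT = 82°  [linear pair at A on GT]
6. ∠ALT = 27°  [△LAT]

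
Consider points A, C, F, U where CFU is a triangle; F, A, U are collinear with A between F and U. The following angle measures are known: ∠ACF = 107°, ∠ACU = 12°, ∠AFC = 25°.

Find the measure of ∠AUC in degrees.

∠AUC = 36°

1. ∠CAF = 48°  [△CFA]
2. ∠CAU = 132°  [linear pair at A on FU]
3. ∠AUC = 36°  [△CAU]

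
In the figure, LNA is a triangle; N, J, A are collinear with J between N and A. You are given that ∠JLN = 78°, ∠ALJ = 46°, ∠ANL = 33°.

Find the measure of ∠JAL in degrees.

1. ∠JNL = 33°  [J on ray NA]
2. ∠LJN = 69°  [△LNJ]
3. ∠AJL = 111°  [linear pair at J on NA]
4. ∠JAL = 23°  [△LJA]

∠JAL = 23°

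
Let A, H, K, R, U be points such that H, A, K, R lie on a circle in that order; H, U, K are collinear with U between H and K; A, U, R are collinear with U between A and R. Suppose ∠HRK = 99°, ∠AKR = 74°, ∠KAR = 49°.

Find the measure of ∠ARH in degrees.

∠ARH = 42°

1. ∠HAK = 81°  [cyclic HAKR, opposite ∠A+∠R]
2. ∠ARK = 57°  [△AKR]
3. ∠AHK = 57°  [same arc AK]
4. ∠AKH = 42°  [△HAK]
5. ∠ARH = 42°  [same arc HA]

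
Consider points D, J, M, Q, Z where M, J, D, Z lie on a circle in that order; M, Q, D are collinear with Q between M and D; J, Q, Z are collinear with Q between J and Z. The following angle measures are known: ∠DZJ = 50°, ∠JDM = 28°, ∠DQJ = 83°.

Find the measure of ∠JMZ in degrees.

1. ∠DMJ = 50°  [same arc JD]
2. ∠JZM = 28°  [same arc MJ]
3. ∠JQM = 97°  [linear pair at Q on MD]
4. ∠MJZ = 33°  [△MQJ]
5. ∠JMZ = 119°  [△MJZ]

∠JMZ = 119°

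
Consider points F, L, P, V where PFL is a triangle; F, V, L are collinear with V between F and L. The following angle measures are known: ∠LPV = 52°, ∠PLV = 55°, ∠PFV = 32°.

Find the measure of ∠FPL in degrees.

∠FPL = 93°

1. ∠FLP = 55°  [V on ray LF]
2. ∠LFP = 32°  [V on ray FL]
3. ∠FPL = 93°  [△PFL]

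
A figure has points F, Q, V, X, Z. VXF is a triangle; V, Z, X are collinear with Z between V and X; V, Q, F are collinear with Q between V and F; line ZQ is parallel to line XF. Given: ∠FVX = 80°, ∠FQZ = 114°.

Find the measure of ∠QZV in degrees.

1. ∠QVZ = 80°  [Z on VX, Q on VF]
2. ∠VQZ = 66°  [linear pair at Q on VF]
3. ∠QZV = 34°  [△VZQ]

∠QZV = 34°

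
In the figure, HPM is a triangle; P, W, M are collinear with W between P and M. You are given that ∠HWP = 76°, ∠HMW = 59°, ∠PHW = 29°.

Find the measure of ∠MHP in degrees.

1. ∠HPW = 75°  [△HPW]
2. ∠HMP = 59°  [W on ray MP]
3. ∠HPM = 75°  [W on ray PM]
4. ∠MHP = 46°  [△HPM]

∠MHP = 46°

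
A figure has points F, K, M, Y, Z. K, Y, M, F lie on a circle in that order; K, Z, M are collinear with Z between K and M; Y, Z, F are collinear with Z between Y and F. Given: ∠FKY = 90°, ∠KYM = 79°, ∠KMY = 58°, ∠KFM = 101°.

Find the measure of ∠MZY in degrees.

∠MZY = 75°

1. ∠FMY = 90°  [cyclic KYMF, opposite ∠K+∠M]
2. ∠MKY = 43°  [△KYM]
3. ∠MFY = 43°  [same arc YM]
4. ∠FYM = 47°  [△YMF]
5. ∠MZY = 75°  [△YZM]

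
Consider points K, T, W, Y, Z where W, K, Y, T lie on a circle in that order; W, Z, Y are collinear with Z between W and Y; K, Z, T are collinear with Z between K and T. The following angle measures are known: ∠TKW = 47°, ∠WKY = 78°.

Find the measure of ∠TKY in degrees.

1. ∠TYW = 47°  [same arc WT]
2. ∠WTY = 102°  [cyclic WKYT, opposite ∠K+∠T]
3. ∠TWY = 31°  [△WYT]
4. ∠TKY = 31°  [same arc YT]

∠TKY = 31°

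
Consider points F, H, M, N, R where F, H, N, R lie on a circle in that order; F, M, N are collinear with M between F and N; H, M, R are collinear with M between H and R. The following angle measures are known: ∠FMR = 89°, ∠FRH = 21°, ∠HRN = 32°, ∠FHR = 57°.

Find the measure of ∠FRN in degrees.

1. ∠NMR = 91°  [linear pair at M on FN]
2. ∠NFR = 70°  [△FMR]
3. ∠FNR = 57°  [△NMR]
4. ∠FRN = 53°  [△FNR]

∠FRN = 53°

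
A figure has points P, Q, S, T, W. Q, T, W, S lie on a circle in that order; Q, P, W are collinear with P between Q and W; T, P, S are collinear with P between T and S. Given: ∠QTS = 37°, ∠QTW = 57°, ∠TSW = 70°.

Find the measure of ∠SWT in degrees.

∠SWT = 90°

1. ∠QWS = 37°  [same arc QS]
2. ∠QSW = 123°  [cyclic QTWS, opposite ∠T+∠S]
3. ∠SQW = 20°  [△QWS]
4. ∠STW = 20°  [same arc WS]
5. ∠SWT = 90°  [△TWS]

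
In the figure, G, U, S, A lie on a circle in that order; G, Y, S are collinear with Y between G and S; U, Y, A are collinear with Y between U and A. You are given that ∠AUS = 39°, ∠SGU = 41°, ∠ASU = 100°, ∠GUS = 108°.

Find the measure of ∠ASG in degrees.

∠ASG = 69°

1. ∠AGS = 39°  [same arc SA]
2. ∠GAS = 72°  [cyclic GUSA, opposite ∠U+∠A]
3. ∠ASG = 69°  [△GSA]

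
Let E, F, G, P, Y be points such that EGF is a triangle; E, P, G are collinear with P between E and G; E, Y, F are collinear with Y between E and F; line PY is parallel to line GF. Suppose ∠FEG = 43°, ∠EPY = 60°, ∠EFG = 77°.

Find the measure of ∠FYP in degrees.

1. ∠PEY = 43°  [P on EG, Y on EF]
2. ∠EYP = 77°  [△EPY]
3. ∠FYP = 103°  [linear pair at Y on EF]

∠FYP = 103°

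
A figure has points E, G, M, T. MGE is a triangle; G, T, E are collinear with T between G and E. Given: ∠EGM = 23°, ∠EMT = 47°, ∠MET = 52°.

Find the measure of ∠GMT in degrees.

∠GMT = 58°

1. ∠MGT = 23°  [T on ray GE]
2. ∠ETM = 81°  [△MTE]
3. ∠GTM = 99°  [linear pair at T on GE]
4. ∠GMT = 58°  [△MGT]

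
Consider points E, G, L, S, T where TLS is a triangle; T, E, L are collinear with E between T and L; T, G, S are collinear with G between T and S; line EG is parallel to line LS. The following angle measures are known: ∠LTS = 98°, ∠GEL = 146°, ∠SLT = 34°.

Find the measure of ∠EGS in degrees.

∠EGS = 132°

1. ∠LST = 48°  [△TLS]
2. ∠EGT = 48°  [EG∥LS, corresponding at G]
3. ∠EGS = 132°  [linear pair at G on TS]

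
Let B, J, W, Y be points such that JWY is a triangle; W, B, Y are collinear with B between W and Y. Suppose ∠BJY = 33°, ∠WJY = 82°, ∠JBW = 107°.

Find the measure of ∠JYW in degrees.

1. ∠JBY = 73°  [linear pair at B on WY]
2. ∠BYJ = 74°  [△JBY]
3. ∠JYW = 74°  [B on ray YW]

∠JYW = 74°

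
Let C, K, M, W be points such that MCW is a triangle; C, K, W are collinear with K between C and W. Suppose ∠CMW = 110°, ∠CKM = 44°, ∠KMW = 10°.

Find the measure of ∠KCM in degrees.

∠KCM = 36°

1. ∠MKW = 136°  [linear pair at K on CW]
2. ∠KWM = 34°  [△MKW]
3. ∠CWM = 34°  [K on ray WC]
4. ∠MCW = 36°  [△MCW]
5. ∠KCM = 36°  [K on ray CW]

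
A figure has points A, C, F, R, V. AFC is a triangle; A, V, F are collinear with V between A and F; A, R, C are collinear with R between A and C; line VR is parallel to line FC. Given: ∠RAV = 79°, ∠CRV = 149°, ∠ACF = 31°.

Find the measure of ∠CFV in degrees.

∠CFV = 70°

1. ∠CAF = 79°  [V on AF, R on AC]
2. ∠AFC = 70°  [△AFC]
3. ∠CFV = 70°  [V on ray FA]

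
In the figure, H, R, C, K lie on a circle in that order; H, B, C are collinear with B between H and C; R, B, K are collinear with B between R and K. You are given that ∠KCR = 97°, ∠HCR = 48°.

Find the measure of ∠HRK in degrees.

∠HRK = 49°

1. ∠KHR = 83°  [cyclic HRCK, opposite ∠H+∠C]
2. ∠HKR = 48°  [same arc HR]
3. ∠HRK = 49°  [△HRK]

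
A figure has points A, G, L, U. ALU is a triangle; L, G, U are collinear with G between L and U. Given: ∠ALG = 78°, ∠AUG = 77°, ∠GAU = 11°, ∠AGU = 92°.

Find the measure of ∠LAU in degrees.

∠LAU = 25°

1. ∠ALU = 78°  [G on ray LU]
2. ∠AUL = 77°  [G on ray UL]
3. ∠LAU = 25°  [△ALU]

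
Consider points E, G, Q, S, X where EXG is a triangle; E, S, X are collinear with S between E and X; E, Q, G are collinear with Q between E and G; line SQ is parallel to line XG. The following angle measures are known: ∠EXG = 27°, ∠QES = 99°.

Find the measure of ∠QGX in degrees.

1. ∠ESQ = 27°  [SQ∥XG, corresponding at S]
2. ∠EQS = 54°  [△ESQ]
3. ∠GQS = 126°  [linear pair at Q on EG]
4. ∠QGX = 54°  [SQ∥XG, co-interior at G–Q]

∠QGX = 54°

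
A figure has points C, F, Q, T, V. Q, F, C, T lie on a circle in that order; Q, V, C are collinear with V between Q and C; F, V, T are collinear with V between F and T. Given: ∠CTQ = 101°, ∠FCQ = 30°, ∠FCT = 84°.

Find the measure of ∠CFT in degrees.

1. ∠CFQ = 79°  [cyclic QFCT, opposite ∠F+∠T]
2. ∠CQF = 71°  [△QFC]
3. ∠CTF = 71°  [same arc FC]
4. ∠CFT = 25°  [△FCT]

∠CFT = 25°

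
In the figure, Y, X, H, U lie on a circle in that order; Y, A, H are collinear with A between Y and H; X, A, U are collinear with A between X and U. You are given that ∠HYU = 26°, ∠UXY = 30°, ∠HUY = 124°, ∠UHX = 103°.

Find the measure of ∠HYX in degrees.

1. ∠HXU = 26°  [same arc HU]
2. ∠HUX = 51°  [△XHU]
3. ∠HYX = 51°  [same arc XH]

∠HYX = 51°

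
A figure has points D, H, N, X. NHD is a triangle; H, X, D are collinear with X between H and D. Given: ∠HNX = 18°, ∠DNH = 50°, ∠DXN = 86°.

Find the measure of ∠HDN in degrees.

1. ∠HXN = 94°  [linear pair at X on HD]
2. ∠NHX = 68°  [△NHX]
3. ∠DHN = 68°  [X on ray HD]
4. ∠HDN = 62°  [△NHD]

∠HDN = 62°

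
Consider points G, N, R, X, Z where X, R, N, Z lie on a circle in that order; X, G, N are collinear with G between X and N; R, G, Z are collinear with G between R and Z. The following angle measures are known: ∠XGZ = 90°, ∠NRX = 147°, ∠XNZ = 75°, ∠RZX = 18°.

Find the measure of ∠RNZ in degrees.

∠RNZ = 93°

1. ∠NGR = 90°  [vertical angles at G]
2. ∠NGZ = 90°  [linear pair at G on XN]
3. ∠NZR = 15°  [△NGZ]
4. ∠RNX = 18°  [same arc XR]
5. ∠NRZ = 72°  [△RGN]
6. ∠RNZ = 93°  [△RNZ]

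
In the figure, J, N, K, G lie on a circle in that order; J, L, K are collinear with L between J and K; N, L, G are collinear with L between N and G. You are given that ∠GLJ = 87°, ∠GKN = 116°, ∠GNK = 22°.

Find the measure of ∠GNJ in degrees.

1. ∠KLN = 87°  [vertical angles at L]
2. ∠KGN = 42°  [△NKG]
3. ∠JLN = 93°  [linear pair at L on JK]
4. ∠KJN = 42°  [same arc NK]
5. ∠GNJ = 45°  [△JLN]

∠GNJ = 45°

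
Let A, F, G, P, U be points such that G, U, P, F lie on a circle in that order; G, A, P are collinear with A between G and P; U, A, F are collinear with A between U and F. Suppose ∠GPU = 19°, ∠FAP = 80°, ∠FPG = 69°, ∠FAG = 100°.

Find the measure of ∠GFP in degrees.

1. ∠GFU = 19°  [same arc GU]
2. ∠FGP = 61°  [△GAF]
3. ∠GFP = 50°  [△GPF]

∠GFP = 50°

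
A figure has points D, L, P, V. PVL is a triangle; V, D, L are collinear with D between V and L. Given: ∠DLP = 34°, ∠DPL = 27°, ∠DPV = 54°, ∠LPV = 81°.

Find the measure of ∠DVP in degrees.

1. ∠PLV = 34°  [D on ray LV]
2. ∠LVP = 65°  [△PVL]
3. ∠DVP = 65°  [D on ray VL]

∠DVP = 65°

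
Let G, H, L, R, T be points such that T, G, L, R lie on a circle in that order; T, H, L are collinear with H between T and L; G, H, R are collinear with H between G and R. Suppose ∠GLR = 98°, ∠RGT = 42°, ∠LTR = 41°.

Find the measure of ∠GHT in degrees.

1. ∠GTR = 82°  [cyclic TGLR, opposite ∠T+∠L]
2. ∠GRT = 56°  [△TGR]
3. ∠LGR = 41°  [same arc LR]
4. ∠GLT = 56°  [same arc TG]
5. ∠GHL = 83°  [△GHL]
6. ∠GHT = 97°  [linear pair at H on TL]

∠GHT = 97°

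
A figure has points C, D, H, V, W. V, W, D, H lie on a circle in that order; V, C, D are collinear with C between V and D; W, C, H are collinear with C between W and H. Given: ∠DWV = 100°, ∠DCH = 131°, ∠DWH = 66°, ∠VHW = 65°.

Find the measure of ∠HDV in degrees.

∠HDV = 34°

1. ∠DHV = 80°  [cyclic VWDH, opposite ∠W+∠H]
2. ∠DVH = 66°  [same arc DH]
3. ∠HDV = 34°  [△VDH]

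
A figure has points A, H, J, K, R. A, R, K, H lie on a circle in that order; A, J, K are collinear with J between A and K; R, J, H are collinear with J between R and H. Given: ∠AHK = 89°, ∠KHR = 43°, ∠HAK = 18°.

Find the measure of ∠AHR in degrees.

1. ∠ARK = 91°  [cyclic ARKH, opposite ∠R+∠H]
2. ∠KAR = 43°  [same arc RK]
3. ∠AKR = 46°  [△ARK]
4. ∠AHR = 46°  [same arc AR]

∠AHR = 46°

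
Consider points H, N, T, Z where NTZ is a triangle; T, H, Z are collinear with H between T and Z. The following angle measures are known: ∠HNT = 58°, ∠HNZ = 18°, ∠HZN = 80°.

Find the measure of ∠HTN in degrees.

∠HTN = 24°

1. ∠NHZ = 82°  [△NHZ]
2. ∠NHT = 98°  [linear pair at H on TZ]
3. ∠HTN = 24°  [△NTH]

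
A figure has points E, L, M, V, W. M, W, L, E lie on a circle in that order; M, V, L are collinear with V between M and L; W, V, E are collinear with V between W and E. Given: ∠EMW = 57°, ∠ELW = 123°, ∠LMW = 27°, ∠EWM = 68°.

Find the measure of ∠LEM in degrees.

∠LEM = 82°

1. ∠MEW = 55°  [△MWE]
2. ∠MLW = 55°  [same arc MW]
3. ∠LWM = 98°  [△MWL]
4. ∠LEM = 82°  [cyclic MWLE, opposite ∠W+∠E]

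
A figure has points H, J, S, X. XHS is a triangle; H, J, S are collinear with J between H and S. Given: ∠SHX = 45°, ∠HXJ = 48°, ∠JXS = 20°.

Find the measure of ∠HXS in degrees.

∠HXS = 68°

1. ∠JHX = 45°  [J on ray HS]
2. ∠HJX = 87°  [△XHJ]
3. ∠SJX = 93°  [linear pair at J on HS]
4. ∠JSX = 67°  [△XJS]
5. ∠HSX = 67°  [J on ray SH]
6. ∠HXS = 68°  [△XHS]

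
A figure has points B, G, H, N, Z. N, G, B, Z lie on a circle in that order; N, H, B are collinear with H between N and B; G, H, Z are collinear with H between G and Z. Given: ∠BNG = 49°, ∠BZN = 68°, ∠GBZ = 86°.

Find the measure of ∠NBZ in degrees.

∠NBZ = 67°

1. ∠BZG = 49°  [same arc GB]
2. ∠BGZ = 45°  [△GBZ]
3. ∠BNZ = 45°  [same arc BZ]
4. ∠NBZ = 67°  [△NBZ]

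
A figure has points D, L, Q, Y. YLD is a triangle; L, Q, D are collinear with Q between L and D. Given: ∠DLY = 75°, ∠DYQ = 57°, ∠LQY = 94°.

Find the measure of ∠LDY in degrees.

1. ∠DQY = 86°  [linear pair at Q on LD]
2. ∠QDY = 37°  [△YQD]
3. ∠LDY = 37°  [Q on ray DL]

∠LDY = 37°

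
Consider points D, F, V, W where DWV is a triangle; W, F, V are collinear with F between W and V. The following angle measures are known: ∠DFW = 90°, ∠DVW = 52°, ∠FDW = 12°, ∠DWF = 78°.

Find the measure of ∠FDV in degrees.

∠FDV = 38°

1. ∠DFV = 90°  [linear pair at F on WV]
2. ∠DVF = 52°  [F on ray VW]
3. ∠FDV = 38°  [△DFV]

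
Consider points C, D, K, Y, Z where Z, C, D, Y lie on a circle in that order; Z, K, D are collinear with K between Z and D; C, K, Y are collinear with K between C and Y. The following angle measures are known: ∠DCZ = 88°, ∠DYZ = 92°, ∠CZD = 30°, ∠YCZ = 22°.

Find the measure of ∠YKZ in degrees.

1. ∠CDZ = 62°  [△ZCD]
2. ∠YDZ = 22°  [same arc ZY]
3. ∠CYZ = 62°  [same arc ZC]
4. ∠DZY = 66°  [△ZDY]
5. ∠YKZ = 52°  [△ZKY]

∠YKZ = 52°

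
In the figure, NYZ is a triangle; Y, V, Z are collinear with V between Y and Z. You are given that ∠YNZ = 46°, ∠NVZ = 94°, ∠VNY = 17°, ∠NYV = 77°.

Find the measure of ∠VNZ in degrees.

1. ∠NYZ = 77°  [V on ray YZ]
2. ∠NZY = 57°  [△NYZ]
3. ∠NZV = 57°  [V on ray ZY]
4. ∠VNZ = 29°  [△NVZ]

∠VNZ = 29°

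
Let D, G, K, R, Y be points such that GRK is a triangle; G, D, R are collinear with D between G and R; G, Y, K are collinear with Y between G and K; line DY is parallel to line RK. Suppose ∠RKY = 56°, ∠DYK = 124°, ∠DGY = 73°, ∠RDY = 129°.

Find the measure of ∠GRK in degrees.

1. ∠GKR = 56°  [Y on ray KG]
2. ∠KGR = 73°  [D on GR, Y on GK]
3. ∠GRK = 51°  [△GRK]

∠GRK = 51°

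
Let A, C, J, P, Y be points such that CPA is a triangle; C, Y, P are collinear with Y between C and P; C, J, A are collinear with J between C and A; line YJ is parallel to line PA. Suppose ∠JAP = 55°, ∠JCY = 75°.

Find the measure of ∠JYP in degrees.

∠JYP = 130°

1. ∠CAP = 55°  [J on ray AC]
2. ∠ACP = 75°  [Y on CP, J on CA]
3. ∠APC = 50°  [△CPA]
4. ∠CYJ = 50°  [YJ∥PA, corresponding at Y]
5. ∠JYP = 130°  [linear pair at Y on CP]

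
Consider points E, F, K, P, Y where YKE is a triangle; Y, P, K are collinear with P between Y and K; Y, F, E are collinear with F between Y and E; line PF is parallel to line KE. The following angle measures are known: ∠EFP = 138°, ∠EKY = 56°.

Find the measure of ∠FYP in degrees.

1. ∠PFY = 42°  [linear pair at F on YE]
2. ∠FPY = 56°  [PF∥KE, corresponding at P]
3. ∠FYP = 82°  [△YPF]

∠FYP = 82°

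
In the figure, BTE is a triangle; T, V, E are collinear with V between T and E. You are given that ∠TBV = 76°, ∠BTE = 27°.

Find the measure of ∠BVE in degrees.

∠BVE = 103°

1. ∠BTV = 27°  [V on ray TE]
2. ∠BVT = 77°  [△BTV]
3. ∠BVE = 103°  [linear pair at V on TE]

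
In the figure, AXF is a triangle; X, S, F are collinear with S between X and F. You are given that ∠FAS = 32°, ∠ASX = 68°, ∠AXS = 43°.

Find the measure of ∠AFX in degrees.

∠AFX = 36°

1. ∠ASF = 112°  [linear pair at S on XF]
2. ∠AFS = 36°  [△ASF]
3. ∠AFX = 36°  [S on ray FX]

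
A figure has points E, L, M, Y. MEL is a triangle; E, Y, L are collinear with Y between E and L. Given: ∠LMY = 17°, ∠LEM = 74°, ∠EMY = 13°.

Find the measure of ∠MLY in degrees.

∠MLY = 76°

1. ∠MEY = 74°  [Y on ray EL]
2. ∠EYM = 93°  [△MEY]
3. ∠LYM = 87°  [linear pair at Y on EL]
4. ∠MLY = 76°  [△MYL]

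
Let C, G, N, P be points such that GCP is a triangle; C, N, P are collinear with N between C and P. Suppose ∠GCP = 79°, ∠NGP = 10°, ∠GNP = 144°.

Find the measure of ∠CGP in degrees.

1. ∠GPN = 26°  [△GNP]
2. ∠CPG = 26°  [N on ray PC]
3. ∠CGP = 75°  [△GCP]

∠CGP = 75°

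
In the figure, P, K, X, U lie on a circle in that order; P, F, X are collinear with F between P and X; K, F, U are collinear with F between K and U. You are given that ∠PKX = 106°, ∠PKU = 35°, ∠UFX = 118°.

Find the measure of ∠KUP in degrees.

1. ∠PUX = 74°  [cyclic PKXU, opposite ∠K+∠U]
2. ∠PXU = 35°  [same arc PU]
3. ∠PFU = 62°  [linear pair at F on PX]
4. ∠UPX = 71°  [△PXU]
5. ∠KUP = 47°  [△PFU]

∠KUP = 47°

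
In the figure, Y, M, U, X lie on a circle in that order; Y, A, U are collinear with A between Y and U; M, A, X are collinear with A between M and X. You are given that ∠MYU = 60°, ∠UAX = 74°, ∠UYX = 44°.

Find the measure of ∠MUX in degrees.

∠MUX = 76°

1. ∠MXU = 60°  [same arc MU]
2. ∠UMX = 44°  [same arc UX]
3. ∠MUX = 76°  [△MUX]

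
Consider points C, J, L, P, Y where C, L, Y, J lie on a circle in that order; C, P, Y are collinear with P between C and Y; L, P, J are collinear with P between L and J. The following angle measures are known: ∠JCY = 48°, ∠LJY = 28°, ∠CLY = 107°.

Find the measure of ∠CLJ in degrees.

∠CLJ = 59°

1. ∠JLY = 48°  [same arc YJ]
2. ∠LCY = 28°  [same arc LY]
3. ∠JYL = 104°  [△LYJ]
4. ∠CYL = 45°  [△CLY]
5. ∠JCL = 76°  [cyclic CLYJ, opposite ∠C+∠Y]
6. ∠CJL = 45°  [same arc CL]
7. ∠CLJ = 59°  [△CLJ]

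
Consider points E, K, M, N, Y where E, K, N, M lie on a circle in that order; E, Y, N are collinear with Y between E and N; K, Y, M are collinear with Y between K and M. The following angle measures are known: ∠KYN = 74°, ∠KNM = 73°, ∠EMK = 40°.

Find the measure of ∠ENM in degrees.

1. ∠KEM = 107°  [cyclic EKNM, opposite ∠E+∠N]
2. ∠EKM = 33°  [△EKM]
3. ∠ENM = 33°  [same arc EM]

∠ENM = 33°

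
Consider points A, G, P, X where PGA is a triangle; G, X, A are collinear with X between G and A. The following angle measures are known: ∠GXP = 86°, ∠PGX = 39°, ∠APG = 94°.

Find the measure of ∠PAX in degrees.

1. ∠AGP = 39°  [X on ray GA]
2. ∠GAP = 47°  [△PGA]
3. ∠PAX = 47°  [X on ray AG]

∠PAX = 47°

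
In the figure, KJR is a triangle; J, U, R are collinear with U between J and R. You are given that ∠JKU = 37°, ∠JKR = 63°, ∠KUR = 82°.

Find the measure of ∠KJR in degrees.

1. ∠JUK = 98°  [linear pair at U on JR]
2. ∠KJU = 45°  [△KJU]
3. ∠KJR = 45°  [U on ray JR]

∠KJR = 45°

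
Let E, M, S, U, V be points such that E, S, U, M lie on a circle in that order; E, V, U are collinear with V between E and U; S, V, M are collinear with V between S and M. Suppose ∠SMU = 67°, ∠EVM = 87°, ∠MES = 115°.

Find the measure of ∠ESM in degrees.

1. ∠SEU = 67°  [same arc SU]
2. ∠SVU = 87°  [vertical angles at V]
3. ∠EVS = 93°  [linear pair at V on EU]
4. ∠ESM = 20°  [△EVS]

∠ESM = 20°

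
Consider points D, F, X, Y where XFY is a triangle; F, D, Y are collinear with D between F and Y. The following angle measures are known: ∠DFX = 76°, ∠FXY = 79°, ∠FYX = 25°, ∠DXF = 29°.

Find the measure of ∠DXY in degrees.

1. ∠FDX = 75°  [△XFD]
2. ∠DYX = 25°  [D on ray YF]
3. ∠XDY = 105°  [linear pair at D on FY]
4. ∠DXY = 50°  [△XDY]

∠DXY = 50°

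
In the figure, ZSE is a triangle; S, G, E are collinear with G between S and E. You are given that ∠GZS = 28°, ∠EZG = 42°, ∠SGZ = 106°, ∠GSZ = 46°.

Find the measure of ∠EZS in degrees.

∠EZS = 70°

1. ∠EGZ = 74°  [linear pair at G on SE]
2. ∠ESZ = 46°  [G on ray SE]
3. ∠GEZ = 64°  [△ZGE]
4. ∠SEZ = 64°  [G on ray ES]
5. ∠EZS = 70°  [△ZSE]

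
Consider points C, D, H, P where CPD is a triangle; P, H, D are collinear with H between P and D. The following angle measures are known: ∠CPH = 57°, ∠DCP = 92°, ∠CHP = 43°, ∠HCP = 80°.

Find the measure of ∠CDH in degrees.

∠CDH = 31°

1. ∠CPD = 57°  [H on ray PD]
2. ∠CDP = 31°  [△CPD]
3. ∠CDH = 31°  [H on ray DP]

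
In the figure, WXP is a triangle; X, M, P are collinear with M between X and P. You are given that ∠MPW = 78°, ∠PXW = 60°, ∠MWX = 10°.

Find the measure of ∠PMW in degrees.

1. ∠MXW = 60°  [M on ray XP]
2. ∠WMX = 110°  [△WXM]
3. ∠PMW = 70°  [linear pair at M on XP]

∠PMW = 70°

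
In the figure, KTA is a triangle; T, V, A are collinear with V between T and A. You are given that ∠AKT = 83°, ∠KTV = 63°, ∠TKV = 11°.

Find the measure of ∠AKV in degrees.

1. ∠KVT = 106°  [△KTV]
2. ∠ATK = 63°  [V on ray TA]
3. ∠AVK = 74°  [linear pair at V on TA]
4. ∠KAT = 34°  [△KTA]
5. ∠KAV = 34°  [V on ray AT]
6. ∠AKV = 72°  [△KVA]

∠AKV = 72°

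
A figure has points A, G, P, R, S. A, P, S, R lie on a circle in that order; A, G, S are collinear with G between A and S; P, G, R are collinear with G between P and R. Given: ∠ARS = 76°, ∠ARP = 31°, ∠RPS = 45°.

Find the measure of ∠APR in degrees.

∠APR = 59°

1. ∠APS = 104°  [cyclic APSR, opposite ∠P+∠R]
2. ∠ASP = 31°  [same arc AP]
3. ∠PGS = 104°  [△PGS]
4. ∠PAS = 45°  [△APS]
5. ∠AGP = 76°  [linear pair at G on AS]
6. ∠APR = 59°  [△AGP]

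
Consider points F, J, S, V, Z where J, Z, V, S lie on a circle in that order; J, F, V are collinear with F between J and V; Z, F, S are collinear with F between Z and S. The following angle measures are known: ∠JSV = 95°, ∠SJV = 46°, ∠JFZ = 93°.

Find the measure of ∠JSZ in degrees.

∠JSZ = 47°

1. ∠SZV = 46°  [same arc VS]
2. ∠VFZ = 87°  [linear pair at F on JV]
3. ∠JVZ = 47°  [△ZFV]
4. ∠JSZ = 47°  [same arc JZ]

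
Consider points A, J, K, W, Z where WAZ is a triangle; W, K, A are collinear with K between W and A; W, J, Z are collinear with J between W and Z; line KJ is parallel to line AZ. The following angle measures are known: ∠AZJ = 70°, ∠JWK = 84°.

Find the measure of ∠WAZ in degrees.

1. ∠AZW = 70°  [J on ray ZW]
2. ∠AWZ = 84°  [K on WA, J on WZ]
3. ∠WAZ = 26°  [△WAZ]

∠WAZ = 26°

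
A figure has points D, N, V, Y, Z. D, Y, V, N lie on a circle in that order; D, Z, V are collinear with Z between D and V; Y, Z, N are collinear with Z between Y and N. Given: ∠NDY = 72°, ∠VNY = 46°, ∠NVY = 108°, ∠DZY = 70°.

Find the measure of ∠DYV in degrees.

∠DYV = 90°

1. ∠VDY = 46°  [same arc YV]
2. ∠NYV = 26°  [△YVN]
3. ∠VZY = 110°  [linear pair at Z on DV]
4. ∠DVY = 44°  [△YZV]
5. ∠DYV = 90°  [△DYV]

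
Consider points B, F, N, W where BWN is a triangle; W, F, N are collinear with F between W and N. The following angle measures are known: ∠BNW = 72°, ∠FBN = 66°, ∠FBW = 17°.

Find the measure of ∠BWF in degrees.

1. ∠BNF = 72°  [F on ray NW]
2. ∠BFN = 42°  [△BFN]
3. ∠BFW = 138°  [linear pair at F on WN]
4. ∠BWF = 25°  [△BWF]

∠BWF = 25°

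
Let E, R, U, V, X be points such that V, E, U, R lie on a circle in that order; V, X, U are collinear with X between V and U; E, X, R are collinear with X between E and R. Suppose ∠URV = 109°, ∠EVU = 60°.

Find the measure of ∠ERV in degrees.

∠ERV = 49°

1. ∠UEV = 71°  [cyclic VEUR, opposite ∠E+∠R]
2. ∠EUV = 49°  [△VEU]
3. ∠ERV = 49°  [same arc VE]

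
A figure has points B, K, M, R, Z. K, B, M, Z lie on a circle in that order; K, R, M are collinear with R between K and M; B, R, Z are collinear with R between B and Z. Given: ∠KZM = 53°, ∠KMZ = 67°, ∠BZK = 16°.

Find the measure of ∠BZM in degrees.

∠BZM = 37°

1. ∠KBM = 127°  [cyclic KBMZ, opposite ∠B+∠Z]
2. ∠BMK = 16°  [same arc KB]
3. ∠BKM = 37°  [△KBM]
4. ∠BZM = 37°  [same arc BM]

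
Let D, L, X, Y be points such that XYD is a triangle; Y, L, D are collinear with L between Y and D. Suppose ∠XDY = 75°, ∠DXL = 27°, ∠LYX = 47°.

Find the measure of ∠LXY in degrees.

∠LXY = 31°

1. ∠LDX = 75°  [L on ray DY]
2. ∠DLX = 78°  [△XLD]
3. ∠XLY = 102°  [linear pair at L on YD]
4. ∠LXY = 31°  [△XYL]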